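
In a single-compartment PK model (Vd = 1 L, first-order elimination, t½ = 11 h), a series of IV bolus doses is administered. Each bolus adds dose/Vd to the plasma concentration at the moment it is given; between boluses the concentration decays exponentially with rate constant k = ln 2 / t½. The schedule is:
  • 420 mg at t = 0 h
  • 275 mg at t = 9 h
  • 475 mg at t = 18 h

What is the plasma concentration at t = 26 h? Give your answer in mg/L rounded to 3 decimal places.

k = ln 2 / 11 = 0.06301 per h
Dose 1 (420 mg at t=0 h): 420·exp(−0.06301·26) = 81.606 mg/L
Dose 2 (275 mg at t=9 h): 275·exp(−0.06301·17) = 94.212 mg/L
Dose 3 (475 mg at t=18 h): 475·exp(−0.06301·8) = 286.921 mg/L
C(26) = 81.606 + 94.212 + 286.921 = 462.739 mg/L

462.739 mg/L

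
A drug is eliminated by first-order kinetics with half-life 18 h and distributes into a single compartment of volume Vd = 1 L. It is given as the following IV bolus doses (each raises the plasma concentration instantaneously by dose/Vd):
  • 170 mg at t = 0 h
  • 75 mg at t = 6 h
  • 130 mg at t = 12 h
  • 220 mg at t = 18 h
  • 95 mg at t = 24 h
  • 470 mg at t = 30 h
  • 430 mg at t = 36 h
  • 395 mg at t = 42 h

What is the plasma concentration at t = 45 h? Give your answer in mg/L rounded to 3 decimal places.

1123.075 mg/L

k = ln 2 / 18 = 0.03851 per h
Dose 1 (170 mg at t=0 h): 170·exp(−0.03851·45) = 30.052 mg/L
Dose 2 (75 mg at t=6 h): 75·exp(−0.03851·39) = 16.704 mg/L
Dose 3 (130 mg at t=12 h): 130·exp(−0.03851·33) = 36.480 mg/L
Dose 4 (220 mg at t=18 h): 220·exp(−0.03851·27) = 77.782 mg/L
Dose 5 (95 mg at t=24 h): 95·exp(−0.03851·21) = 42.318 mg/L
Dose 6 (470 mg at t=30 h): 470·exp(−0.03851·15) = 263.779 mg/L
Dose 7 (430 mg at t=36 h): 430·exp(−0.03851·9) = 304.056 mg/L
Dose 8 (395 mg at t=42 h): 395·exp(−0.03851·3) = 351.905 mg/L
C(45) = 30.052 + 16.704 + 36.480 + 77.782 + 42.318 + 263.779 + 304.056 + 351.905 = 1123.075 mg/L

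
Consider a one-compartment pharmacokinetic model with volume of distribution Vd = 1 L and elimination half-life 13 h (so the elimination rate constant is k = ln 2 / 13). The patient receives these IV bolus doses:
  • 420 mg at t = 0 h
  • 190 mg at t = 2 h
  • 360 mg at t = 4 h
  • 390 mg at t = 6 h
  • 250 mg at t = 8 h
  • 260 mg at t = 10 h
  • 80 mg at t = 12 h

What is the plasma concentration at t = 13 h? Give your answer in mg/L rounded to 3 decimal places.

k = ln 2 / 13 = 0.05332 per h
Dose 1 (420 mg at t=0 h): 420·exp(−0.05332·13) = 210.000 mg/L
Dose 2 (190 mg at t=2 h): 190·exp(−0.05332·11) = 105.690 mg/L
Dose 3 (360 mg at t=4 h): 360·exp(−0.05332·9) = 222.791 mg/L
Dose 4 (390 mg at t=6 h): 390·exp(−0.05332·7) = 268.517 mg/L
Dose 5 (250 mg at t=8 h): 250·exp(−0.05332·5) = 191.496 mg/L
Dose 6 (260 mg at t=10 h): 260·exp(−0.05332·3) = 221.567 mg/L
Dose 7 (80 mg at t=12 h): 80·exp(−0.05332·1) = 75.846 mg/L
C(13) = 210.000 + 105.690 + 222.791 + 268.517 + 191.496 + 221.567 + 75.846 = 1295.907 mg/L

1295.907 mg/L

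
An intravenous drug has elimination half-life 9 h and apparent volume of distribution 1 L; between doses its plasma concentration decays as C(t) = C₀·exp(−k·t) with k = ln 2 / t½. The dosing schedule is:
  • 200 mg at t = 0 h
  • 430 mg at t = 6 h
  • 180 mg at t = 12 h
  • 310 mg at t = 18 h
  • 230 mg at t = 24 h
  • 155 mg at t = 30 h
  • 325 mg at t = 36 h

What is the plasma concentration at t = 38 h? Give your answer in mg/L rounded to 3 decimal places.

578.579 mg/L

k = ln 2 / 9 = 0.07702 per h
Dose 1 (200 mg at t=0 h): 200·exp(−0.07702·38) = 10.716 mg/L
Dose 2 (430 mg at t=6 h): 430·exp(−0.07702·32) = 36.571 mg/L
Dose 3 (180 mg at t=12 h): 180·exp(−0.07702·26) = 24.301 mg/L
Dose 4 (310 mg at t=18 h): 310·exp(−0.07702·20) = 66.436 mg/L
Dose 5 (230 mg at t=24 h): 230·exp(−0.07702·14) = 78.245 mg/L
Dose 6 (155 mg at t=30 h): 155·exp(−0.07702·8) = 83.705 mg/L
Dose 7 (325 mg at t=36 h): 325·exp(−0.07702·2) = 278.604 mg/L
C(38) = 10.716 + 36.571 + 24.301 + 66.436 + 78.245 + 83.705 + 278.604 = 578.579 mg/L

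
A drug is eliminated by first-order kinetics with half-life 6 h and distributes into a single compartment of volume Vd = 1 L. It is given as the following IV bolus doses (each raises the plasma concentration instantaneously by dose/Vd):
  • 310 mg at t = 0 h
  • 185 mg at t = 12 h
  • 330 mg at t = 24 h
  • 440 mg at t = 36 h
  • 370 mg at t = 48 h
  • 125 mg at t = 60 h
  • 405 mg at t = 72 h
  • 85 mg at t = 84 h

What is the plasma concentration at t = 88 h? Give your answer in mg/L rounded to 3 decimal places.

k = ln 2 / 6 = 0.11552 per h
Dose 1 (310 mg at t=0 h): 310·exp(−0.11552·88) = 0.012 mg/L
Dose 2 (185 mg at t=12 h): 185·exp(−0.11552·76) = 0.028 mg/L
Dose 3 (330 mg at t=24 h): 330·exp(−0.11552·64) = 0.203 mg/L
Dose 4 (440 mg at t=36 h): 440·exp(−0.11552·52) = 1.083 mg/L
Dose 5 (370 mg at t=48 h): 370·exp(−0.11552·40) = 3.642 mg/L
Dose 6 (125 mg at t=60 h): 125·exp(−0.11552·28) = 4.922 mg/L
Dose 7 (405 mg at t=72 h): 405·exp(−0.11552·16) = 63.784 mg/L
Dose 8 (85 mg at t=84 h): 85·exp(−0.11552·4) = 53.547 mg/L
C(88) = 0.012 + 0.028 + 0.203 + 1.083 + 3.642 + 4.922 + 63.784 + 53.547 = 127.220 mg/L

127.220 mg/L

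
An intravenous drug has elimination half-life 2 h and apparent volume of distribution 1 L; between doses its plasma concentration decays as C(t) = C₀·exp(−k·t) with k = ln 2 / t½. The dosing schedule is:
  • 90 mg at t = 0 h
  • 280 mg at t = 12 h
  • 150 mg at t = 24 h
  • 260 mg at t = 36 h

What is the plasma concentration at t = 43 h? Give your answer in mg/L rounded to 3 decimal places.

23.194 mg/L

k = ln 2 / 2 = 0.34657 per h
Dose 1 (90 mg at t=0 h): 90·exp(−0.34657·43) = 0.000 mg/L
Dose 2 (280 mg at t=12 h): 280·exp(−0.34657·31) = 0.006 mg/L
Dose 3 (150 mg at t=24 h): 150·exp(−0.34657·19) = 0.207 mg/L
Dose 4 (260 mg at t=36 h): 260·exp(−0.34657·7) = 22.981 mg/L
C(43) = 0.000 + 0.006 + 0.207 + 22.981 = 23.194 mg/L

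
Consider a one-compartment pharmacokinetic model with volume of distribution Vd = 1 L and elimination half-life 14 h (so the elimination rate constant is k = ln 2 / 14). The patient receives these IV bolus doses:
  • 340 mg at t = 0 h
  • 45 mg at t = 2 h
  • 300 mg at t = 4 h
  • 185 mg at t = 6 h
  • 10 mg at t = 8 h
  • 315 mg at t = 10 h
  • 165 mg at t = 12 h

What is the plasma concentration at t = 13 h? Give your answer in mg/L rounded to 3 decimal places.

964.038 mg/L

k = ln 2 / 14 = 0.04951 per h
Dose 1 (340 mg at t=0 h): 340·exp(−0.04951·13) = 178.629 mg/L
Dose 2 (45 mg at t=2 h): 45·exp(−0.04951·11) = 26.103 mg/L
Dose 3 (300 mg at t=4 h): 300·exp(−0.04951·9) = 192.133 mg/L
Dose 4 (185 mg at t=6 h): 185·exp(−0.04951·7) = 130.815 mg/L
Dose 5 (10 mg at t=8 h): 10·exp(−0.04951·5) = 7.807 mg/L
Dose 6 (315 mg at t=10 h): 315·exp(−0.04951·3) = 271.521 mg/L
Dose 7 (165 mg at t=12 h): 165·exp(−0.04951·1) = 157.030 mg/L
C(13) = 178.629 + 26.103 + 192.133 + 130.815 + 7.807 + 271.521 + 157.030 = 964.038 mg/L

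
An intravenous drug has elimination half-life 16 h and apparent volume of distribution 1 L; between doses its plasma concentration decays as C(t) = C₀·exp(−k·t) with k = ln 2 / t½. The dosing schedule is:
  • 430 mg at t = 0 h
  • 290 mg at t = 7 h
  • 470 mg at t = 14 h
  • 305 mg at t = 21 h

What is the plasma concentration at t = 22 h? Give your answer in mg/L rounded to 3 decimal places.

k = ln 2 / 16 = 0.04332 per h
Dose 1 (430 mg at t=0 h): 430·exp(−0.04332·22) = 165.788 mg/L
Dose 2 (290 mg at t=7 h): 290·exp(−0.04332·15) = 151.420 mg/L
Dose 3 (470 mg at t=14 h): 470·exp(−0.04332·8) = 332.340 mg/L
Dose 4 (305 mg at t=21 h): 305·exp(−0.04332·1) = 292.069 mg/L
C(22) = 165.788 + 151.420 + 332.340 + 292.069 = 941.617 mg/L

941.617 mg/L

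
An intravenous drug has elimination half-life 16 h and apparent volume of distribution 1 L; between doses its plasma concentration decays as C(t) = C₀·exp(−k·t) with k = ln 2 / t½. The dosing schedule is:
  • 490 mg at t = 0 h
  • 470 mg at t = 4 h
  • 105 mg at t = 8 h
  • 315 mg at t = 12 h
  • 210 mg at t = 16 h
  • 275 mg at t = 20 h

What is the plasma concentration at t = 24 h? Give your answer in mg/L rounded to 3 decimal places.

990.391 mg/L

k = ln 2 / 16 = 0.04332 per h
Dose 1 (490 mg at t=0 h): 490·exp(−0.04332·24) = 173.241 mg/L
Dose 2 (470 mg at t=4 h): 470·exp(−0.04332·20) = 197.611 mg/L
Dose 3 (105 mg at t=8 h): 105·exp(−0.04332·16) = 52.500 mg/L
Dose 4 (315 mg at t=12 h): 315·exp(−0.04332·12) = 187.300 mg/L
Dose 5 (210 mg at t=16 h): 210·exp(−0.04332·8) = 148.492 mg/L
Dose 6 (275 mg at t=20 h): 275·exp(−0.04332·4) = 231.247 mg/L
C(24) = 173.241 + 197.611 + 52.500 + 187.300 + 148.492 + 231.247 = 990.391 mg/L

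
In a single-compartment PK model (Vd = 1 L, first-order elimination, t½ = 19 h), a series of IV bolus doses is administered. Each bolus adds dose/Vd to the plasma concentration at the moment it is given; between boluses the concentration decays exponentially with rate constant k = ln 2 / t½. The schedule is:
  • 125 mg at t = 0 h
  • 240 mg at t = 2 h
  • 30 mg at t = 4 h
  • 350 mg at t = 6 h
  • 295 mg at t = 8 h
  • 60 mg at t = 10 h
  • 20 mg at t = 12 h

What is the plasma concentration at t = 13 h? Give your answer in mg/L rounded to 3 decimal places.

850.062 mg/L

k = ln 2 / 19 = 0.03648 per h
Dose 1 (125 mg at t=0 h): 125·exp(−0.03648·13) = 77.793 mg/L
Dose 2 (240 mg at t=2 h): 240·exp(−0.03648·11) = 160.668 mg/L
Dose 3 (30 mg at t=4 h): 30·exp(−0.03648·9) = 21.604 mg/L
Dose 4 (350 mg at t=6 h): 350·exp(−0.03648·7) = 271.120 mg/L
Dose 5 (295 mg at t=8 h): 295·exp(−0.03648·5) = 245.812 mg/L
Dose 6 (60 mg at t=10 h): 60·exp(−0.03648·3) = 53.780 mg/L
Dose 7 (20 mg at t=12 h): 20·exp(−0.03648·1) = 19.284 mg/L
C(13) = 77.793 + 160.668 + 21.604 + 271.120 + 245.812 + 53.780 + 19.284 = 850.062 mg/L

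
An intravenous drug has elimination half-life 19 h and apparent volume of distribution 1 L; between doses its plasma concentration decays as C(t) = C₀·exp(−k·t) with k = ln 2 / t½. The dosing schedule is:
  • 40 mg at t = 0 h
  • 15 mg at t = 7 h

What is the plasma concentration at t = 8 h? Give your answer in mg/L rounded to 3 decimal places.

k = ln 2 / 19 = 0.03648 per h
Dose 1 (40 mg at t=0 h): 40·exp(−0.03648·8) = 29.875 mg/L
Dose 2 (15 mg at t=7 h): 15·exp(−0.03648·1) = 14.463 mg/L
C(8) = 29.875 + 14.463 = 44.338 mg/L

44.338 mg/L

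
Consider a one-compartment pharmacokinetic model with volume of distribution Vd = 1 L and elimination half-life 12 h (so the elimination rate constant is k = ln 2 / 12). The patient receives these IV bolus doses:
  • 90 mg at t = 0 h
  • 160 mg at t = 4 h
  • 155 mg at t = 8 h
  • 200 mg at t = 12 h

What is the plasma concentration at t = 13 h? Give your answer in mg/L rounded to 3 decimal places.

442.505 mg/L

k = ln 2 / 12 = 0.05776 per h
Dose 1 (90 mg at t=0 h): 90·exp(−0.05776·13) = 42.474 mg/L
Dose 2 (160 mg at t=4 h): 160·exp(−0.05776·9) = 95.137 mg/L
Dose 3 (155 mg at t=8 h): 155·exp(−0.05776·5) = 116.119 mg/L
Dose 4 (200 mg at t=12 h): 200·exp(−0.05776·1) = 188.775 mg/L
C(13) = 42.474 + 95.137 + 116.119 + 188.775 = 442.505 mg/L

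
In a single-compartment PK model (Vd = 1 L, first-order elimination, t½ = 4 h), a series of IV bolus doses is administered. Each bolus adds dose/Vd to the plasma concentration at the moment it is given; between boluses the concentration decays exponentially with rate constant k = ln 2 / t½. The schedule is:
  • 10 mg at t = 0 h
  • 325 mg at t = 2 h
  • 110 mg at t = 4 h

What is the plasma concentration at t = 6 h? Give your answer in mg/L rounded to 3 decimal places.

k = ln 2 / 4 = 0.17329 per h
Dose 1 (10 mg at t=0 h): 10·exp(−0.17329·6) = 3.536 mg/L
Dose 2 (325 mg at t=2 h): 325·exp(−0.17329·4) = 162.500 mg/L
Dose 3 (110 mg at t=4 h): 110·exp(−0.17329·2) = 77.782 mg/L
C(6) = 3.536 + 162.500 + 77.782 = 243.817 mg/L

243.817 mg/L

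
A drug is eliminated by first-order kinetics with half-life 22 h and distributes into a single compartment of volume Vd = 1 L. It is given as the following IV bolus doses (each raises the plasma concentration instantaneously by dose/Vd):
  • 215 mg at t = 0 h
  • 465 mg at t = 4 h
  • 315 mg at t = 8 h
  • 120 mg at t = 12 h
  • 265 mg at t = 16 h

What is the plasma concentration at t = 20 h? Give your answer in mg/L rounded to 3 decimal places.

k = ln 2 / 22 = 0.03151 per h
Dose 1 (215 mg at t=0 h): 215·exp(−0.03151·20) = 114.492 mg/L
Dose 2 (465 mg at t=4 h): 465·exp(−0.03151·16) = 280.881 mg/L
Dose 3 (315 mg at t=8 h): 315·exp(−0.03151·12) = 215.830 mg/L
Dose 4 (120 mg at t=12 h): 120·exp(−0.03151·8) = 93.264 mg/L
Dose 5 (265 mg at t=16 h): 265·exp(−0.03151·4) = 233.622 mg/L
C(20) = 114.492 + 280.881 + 215.830 + 93.264 + 233.622 = 938.089 mg/L

938.089 mg/L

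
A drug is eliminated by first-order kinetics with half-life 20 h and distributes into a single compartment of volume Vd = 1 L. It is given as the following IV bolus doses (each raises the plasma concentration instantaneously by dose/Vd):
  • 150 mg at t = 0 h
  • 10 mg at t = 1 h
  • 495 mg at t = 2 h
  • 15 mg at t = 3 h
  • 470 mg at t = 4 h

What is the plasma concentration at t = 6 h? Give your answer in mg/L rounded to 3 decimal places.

k = ln 2 / 20 = 0.03466 per h
Dose 1 (150 mg at t=0 h): 150·exp(−0.03466·6) = 121.838 mg/L
Dose 2 (10 mg at t=1 h): 10·exp(−0.03466·5) = 8.409 mg/L
Dose 3 (495 mg at t=2 h): 495·exp(−0.03466·4) = 430.923 mg/L
Dose 4 (15 mg at t=3 h): 15·exp(−0.03466·3) = 13.519 mg/L
Dose 5 (470 mg at t=4 h): 470·exp(−0.03466·2) = 438.526 mg/L
C(6) = 121.838 + 8.409 + 430.923 + 13.519 + 438.526 = 1013.214 mg/L

1013.214 mg/L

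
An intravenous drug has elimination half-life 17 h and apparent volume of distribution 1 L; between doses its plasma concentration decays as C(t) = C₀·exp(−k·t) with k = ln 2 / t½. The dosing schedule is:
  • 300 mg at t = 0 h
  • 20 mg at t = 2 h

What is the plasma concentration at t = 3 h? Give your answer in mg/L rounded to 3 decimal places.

k = ln 2 / 17 = 0.04077 per h
Dose 1 (300 mg at t=0 h): 300·exp(−0.04077·3) = 265.460 mg/L
Dose 2 (20 mg at t=2 h): 20·exp(−0.04077·1) = 19.201 mg/L
C(3) = 265.460 + 19.201 = 284.660 mg/L

284.660 mg/L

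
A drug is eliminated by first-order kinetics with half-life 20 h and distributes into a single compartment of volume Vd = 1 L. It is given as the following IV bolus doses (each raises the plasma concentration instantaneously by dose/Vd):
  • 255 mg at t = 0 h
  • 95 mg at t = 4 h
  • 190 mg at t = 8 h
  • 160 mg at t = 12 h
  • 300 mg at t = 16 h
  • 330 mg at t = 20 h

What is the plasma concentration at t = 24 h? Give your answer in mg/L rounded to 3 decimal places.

887.821 mg/L

k = ln 2 / 20 = 0.03466 per h
Dose 1 (255 mg at t=0 h): 255·exp(−0.03466·24) = 110.995 mg/L
Dose 2 (95 mg at t=4 h): 95·exp(−0.03466·20) = 47.500 mg/L
Dose 3 (190 mg at t=8 h): 190·exp(−0.03466·16) = 109.126 mg/L
Dose 4 (160 mg at t=12 h): 160·exp(−0.03466·12) = 105.561 mg/L
Dose 5 (300 mg at t=16 h): 300·exp(−0.03466·8) = 227.357 mg/L
Dose 6 (330 mg at t=20 h): 330·exp(−0.03466·4) = 287.282 mg/L
C(24) = 110.995 + 47.500 + 109.126 + 105.561 + 227.357 + 287.282 = 887.821 mg/L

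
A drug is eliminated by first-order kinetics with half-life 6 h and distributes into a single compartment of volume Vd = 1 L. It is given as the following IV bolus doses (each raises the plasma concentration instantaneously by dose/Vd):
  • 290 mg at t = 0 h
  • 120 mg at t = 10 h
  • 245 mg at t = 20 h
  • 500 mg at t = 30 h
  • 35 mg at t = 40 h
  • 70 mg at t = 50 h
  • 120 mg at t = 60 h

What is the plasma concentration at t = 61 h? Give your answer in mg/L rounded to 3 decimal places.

k = ln 2 / 6 = 0.11552 per h
Dose 1 (290 mg at t=0 h): 290·exp(−0.11552·61) = 0.252 mg/L
Dose 2 (120 mg at t=10 h): 120·exp(−0.11552·51) = 0.331 mg/L
Dose 3 (245 mg at t=20 h): 245·exp(−0.11552·41) = 2.148 mg/L
Dose 4 (500 mg at t=30 h): 500·exp(−0.11552·31) = 13.920 mg/L
Dose 5 (35 mg at t=40 h): 35·exp(−0.11552·21) = 3.094 mg/L
Dose 6 (70 mg at t=50 h): 70·exp(−0.11552·11) = 19.643 mg/L
Dose 7 (120 mg at t=60 h): 120·exp(−0.11552·1) = 106.908 mg/L
C(61) = 0.252 + 0.331 + 2.148 + 13.920 + 3.094 + 19.643 + 106.908 = 146.297 mg/L

146.297 mg/L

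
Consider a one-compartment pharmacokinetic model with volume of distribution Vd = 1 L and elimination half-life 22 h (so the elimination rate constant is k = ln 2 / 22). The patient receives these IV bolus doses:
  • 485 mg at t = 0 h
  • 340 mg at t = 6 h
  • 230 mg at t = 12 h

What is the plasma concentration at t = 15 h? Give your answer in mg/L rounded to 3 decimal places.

767.648 mg/L

k = ln 2 / 22 = 0.03151 per h
Dose 1 (485 mg at t=0 h): 485·exp(−0.03151·15) = 302.339 mg/L
Dose 2 (340 mg at t=6 h): 340·exp(−0.03151·9) = 256.053 mg/L
Dose 3 (230 mg at t=12 h): 230·exp(−0.03151·3) = 209.256 mg/L
C(15) = 302.339 + 256.053 + 209.256 = 767.648 mg/L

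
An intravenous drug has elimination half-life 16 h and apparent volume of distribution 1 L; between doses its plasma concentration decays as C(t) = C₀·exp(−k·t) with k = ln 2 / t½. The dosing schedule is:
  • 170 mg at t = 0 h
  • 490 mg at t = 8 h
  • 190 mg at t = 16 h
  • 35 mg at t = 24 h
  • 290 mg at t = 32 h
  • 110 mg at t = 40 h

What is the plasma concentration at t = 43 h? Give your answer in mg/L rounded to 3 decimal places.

484.979 mg/L

k = ln 2 / 16 = 0.04332 per h
Dose 1 (170 mg at t=0 h): 170·exp(−0.04332·43) = 26.389 mg/L
Dose 2 (490 mg at t=8 h): 490·exp(−0.04332·35) = 107.570 mg/L
Dose 3 (190 mg at t=16 h): 190·exp(−0.04332·27) = 58.988 mg/L
Dose 4 (35 mg at t=24 h): 35·exp(−0.04332·19) = 15.367 mg/L
Dose 5 (290 mg at t=32 h): 290·exp(−0.04332·11) = 180.069 mg/L
Dose 6 (110 mg at t=40 h): 110·exp(−0.04332·3) = 96.594 mg/L
C(43) = 26.389 + 107.570 + 58.988 + 15.367 + 180.069 + 96.594 = 484.979 mg/L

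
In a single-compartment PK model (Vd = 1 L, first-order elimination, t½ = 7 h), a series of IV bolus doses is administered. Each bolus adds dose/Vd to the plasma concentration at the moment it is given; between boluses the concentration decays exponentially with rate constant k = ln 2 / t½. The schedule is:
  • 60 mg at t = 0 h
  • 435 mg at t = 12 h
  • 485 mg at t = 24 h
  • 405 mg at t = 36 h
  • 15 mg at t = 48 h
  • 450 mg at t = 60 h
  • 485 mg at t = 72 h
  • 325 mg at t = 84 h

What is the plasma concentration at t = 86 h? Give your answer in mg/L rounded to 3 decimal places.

426.702 mg/L

k = ln 2 / 7 = 0.09902 per h
Dose 1 (60 mg at t=0 h): 60·exp(−0.09902·86) = 0.012 mg/L
Dose 2 (435 mg at t=12 h): 435·exp(−0.09902·74) = 0.286 mg/L
Dose 3 (485 mg at t=24 h): 485·exp(−0.09902·62) = 1.046 mg/L
Dose 4 (405 mg at t=36 h): 405·exp(−0.09902·50) = 2.866 mg/L
Dose 5 (15 mg at t=48 h): 15·exp(−0.09902·38) = 0.348 mg/L
Dose 6 (450 mg at t=60 h): 450·exp(−0.09902·26) = 34.285 mg/L
Dose 7 (485 mg at t=72 h): 485·exp(−0.09902·14) = 121.250 mg/L
Dose 8 (325 mg at t=84 h): 325·exp(−0.09902·2) = 266.609 mg/L
C(86) = 0.012 + 0.286 + 1.046 + 2.866 + 0.348 + 34.285 + 121.250 + 266.609 = 426.702 mg/L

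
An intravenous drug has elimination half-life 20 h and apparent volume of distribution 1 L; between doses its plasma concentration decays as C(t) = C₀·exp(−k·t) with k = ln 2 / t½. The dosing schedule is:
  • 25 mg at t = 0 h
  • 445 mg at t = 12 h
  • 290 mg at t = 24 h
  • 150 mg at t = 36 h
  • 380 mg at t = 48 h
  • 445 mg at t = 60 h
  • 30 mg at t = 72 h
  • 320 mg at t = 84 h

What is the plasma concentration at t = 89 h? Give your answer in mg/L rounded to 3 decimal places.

626.758 mg/L

k = ln 2 / 20 = 0.03466 per h
Dose 1 (25 mg at t=0 h): 25·exp(−0.03466·89) = 1.144 mg/L
Dose 2 (445 mg at t=12 h): 445·exp(−0.03466·77) = 30.860 mg/L
Dose 3 (290 mg at t=24 h): 290·exp(−0.03466·65) = 30.482 mg/L
Dose 4 (150 mg at t=36 h): 150·exp(−0.03466·53) = 23.898 mg/L
Dose 5 (380 mg at t=48 h): 380·exp(−0.03466·41) = 91.764 mg/L
Dose 6 (445 mg at t=60 h): 445·exp(−0.03466·29) = 162.880 mg/L
Dose 7 (30 mg at t=72 h): 30·exp(−0.03466·17) = 16.644 mg/L
Dose 8 (320 mg at t=84 h): 320·exp(−0.03466·5) = 269.087 mg/L
C(89) = 1.144 + 30.860 + 30.482 + 23.898 + 91.764 + 162.880 + 16.644 + 269.087 = 626.758 mg/L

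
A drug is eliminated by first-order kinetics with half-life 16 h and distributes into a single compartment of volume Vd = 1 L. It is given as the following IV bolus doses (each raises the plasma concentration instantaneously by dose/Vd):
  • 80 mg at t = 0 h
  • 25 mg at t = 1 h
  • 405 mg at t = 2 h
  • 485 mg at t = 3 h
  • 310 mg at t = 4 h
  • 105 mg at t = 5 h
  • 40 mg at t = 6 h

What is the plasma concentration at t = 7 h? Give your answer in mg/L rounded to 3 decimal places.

k = ln 2 / 16 = 0.04332 per h
Dose 1 (80 mg at t=0 h): 80·exp(−0.04332·7) = 59.073 mg/L
Dose 2 (25 mg at t=1 h): 25·exp(−0.04332·6) = 19.278 mg/L
Dose 3 (405 mg at t=2 h): 405·exp(−0.04332·5) = 326.124 mg/L
Dose 4 (485 mg at t=3 h): 485·exp(−0.04332·4) = 407.835 mg/L
Dose 5 (310 mg at t=4 h): 310·exp(−0.04332·3) = 272.219 mg/L
Dose 6 (105 mg at t=5 h): 105·exp(−0.04332·2) = 96.285 mg/L
Dose 7 (40 mg at t=6 h): 40·exp(−0.04332·1) = 38.304 mg/L
C(7) = 59.073 + 19.278 + 326.124 + 407.835 + 272.219 + 96.285 + 38.304 = 1219.118 mg/L

1219.118 mg/L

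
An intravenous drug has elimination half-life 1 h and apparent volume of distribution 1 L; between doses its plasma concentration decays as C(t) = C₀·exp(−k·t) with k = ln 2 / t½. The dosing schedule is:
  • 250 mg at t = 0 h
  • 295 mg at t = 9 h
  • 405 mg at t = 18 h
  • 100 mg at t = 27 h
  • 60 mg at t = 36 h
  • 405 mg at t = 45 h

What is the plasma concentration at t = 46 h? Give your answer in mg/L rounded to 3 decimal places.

202.559 mg/L

k = ln 2 / 1 = 0.69315 per h
Dose 1 (250 mg at t=0 h): 250·exp(−0.69315·46) = 0.000 mg/L
Dose 2 (295 mg at t=9 h): 295·exp(−0.69315·37) = 0.000 mg/L
Dose 3 (405 mg at t=18 h): 405·exp(−0.69315·28) = 0.000 mg/L
Dose 4 (100 mg at t=27 h): 100·exp(−0.69315·19) = 0.000 mg/L
Dose 5 (60 mg at t=36 h): 60·exp(−0.69315·10) = 0.059 mg/L
Dose 6 (405 mg at t=45 h): 405·exp(−0.69315·1) = 202.500 mg/L
C(46) = 0.000 + 0.000 + 0.000 + 0.000 + 0.059 + 202.500 = 202.559 mg/L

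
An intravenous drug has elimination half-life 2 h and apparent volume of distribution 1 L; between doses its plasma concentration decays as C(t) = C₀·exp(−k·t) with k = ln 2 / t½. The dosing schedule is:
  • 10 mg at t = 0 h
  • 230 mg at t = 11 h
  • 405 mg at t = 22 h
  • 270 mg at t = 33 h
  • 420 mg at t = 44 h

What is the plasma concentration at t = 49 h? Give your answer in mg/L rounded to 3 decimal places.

75.336 mg/L

k = ln 2 / 2 = 0.34657 per h
Dose 1 (10 mg at t=0 h): 10·exp(−0.34657·49) = 0.000 mg/L
Dose 2 (230 mg at t=11 h): 230·exp(−0.34657·38) = 0.000 mg/L
Dose 3 (405 mg at t=22 h): 405·exp(−0.34657·27) = 0.035 mg/L
Dose 4 (270 mg at t=33 h): 270·exp(−0.34657·16) = 1.055 mg/L
Dose 5 (420 mg at t=44 h): 420·exp(−0.34657·5) = 74.246 mg/L
C(49) = 0.000 + 0.000 + 0.035 + 1.055 + 74.246 = 75.336 mg/L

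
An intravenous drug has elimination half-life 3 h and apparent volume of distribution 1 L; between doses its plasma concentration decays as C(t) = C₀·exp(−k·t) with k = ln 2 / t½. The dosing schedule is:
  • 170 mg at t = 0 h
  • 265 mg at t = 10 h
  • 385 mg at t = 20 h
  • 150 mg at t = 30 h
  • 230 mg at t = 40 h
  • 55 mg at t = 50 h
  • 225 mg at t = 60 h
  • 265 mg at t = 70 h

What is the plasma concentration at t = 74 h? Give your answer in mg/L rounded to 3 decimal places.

114.335 mg/L

k = ln 2 / 3 = 0.23105 per h
Dose 1 (170 mg at t=0 h): 170·exp(−0.23105·74) = 0.000 mg/L
Dose 2 (265 mg at t=10 h): 265·exp(−0.23105·64) = 0.000 mg/L
Dose 3 (385 mg at t=20 h): 385·exp(−0.23105·54) = 0.001 mg/L
Dose 4 (150 mg at t=30 h): 150·exp(−0.23105·44) = 0.006 mg/L
Dose 5 (230 mg at t=40 h): 230·exp(−0.23105·34) = 0.089 mg/L
Dose 6 (55 mg at t=50 h): 55·exp(−0.23105·24) = 0.215 mg/L
Dose 7 (225 mg at t=60 h): 225·exp(−0.23105·14) = 8.859 mg/L
Dose 8 (265 mg at t=70 h): 265·exp(−0.23105·4) = 105.165 mg/L
C(74) = 0.000 + 0.000 + 0.001 + 0.006 + 0.089 + 0.215 + 8.859 + 105.165 = 114.335 mg/L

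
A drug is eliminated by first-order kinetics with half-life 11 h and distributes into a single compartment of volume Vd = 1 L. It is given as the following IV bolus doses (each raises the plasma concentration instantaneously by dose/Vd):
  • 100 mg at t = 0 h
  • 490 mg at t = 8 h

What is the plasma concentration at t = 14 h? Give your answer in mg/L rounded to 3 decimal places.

k = ln 2 / 11 = 0.06301 per h
Dose 1 (100 mg at t=0 h): 100·exp(−0.06301·14) = 41.388 mg/L
Dose 2 (490 mg at t=8 h): 490·exp(−0.06301·6) = 335.736 mg/L
C(14) = 41.388 + 335.736 = 377.124 mg/L

377.124 mg/L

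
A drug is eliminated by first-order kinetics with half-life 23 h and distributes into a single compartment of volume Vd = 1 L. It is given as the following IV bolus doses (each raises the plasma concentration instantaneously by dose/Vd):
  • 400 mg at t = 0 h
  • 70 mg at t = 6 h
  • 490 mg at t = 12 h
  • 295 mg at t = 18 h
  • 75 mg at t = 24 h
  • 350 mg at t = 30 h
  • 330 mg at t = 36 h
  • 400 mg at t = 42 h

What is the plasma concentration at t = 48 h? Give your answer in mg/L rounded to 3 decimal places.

k = ln 2 / 23 = 0.03014 per h
Dose 1 (400 mg at t=0 h): 400·exp(−0.03014·48) = 94.151 mg/L
Dose 2 (70 mg at t=6 h): 70·exp(−0.03014·42) = 19.742 mg/L
Dose 3 (490 mg at t=12 h): 490·exp(−0.03014·36) = 165.584 mg/L
Dose 4 (295 mg at t=18 h): 295·exp(−0.03014·30) = 119.447 mg/L
Dose 5 (75 mg at t=24 h): 75·exp(−0.03014·24) = 36.387 mg/L
Dose 6 (350 mg at t=30 h): 350·exp(−0.03014·18) = 203.460 mg/L
Dose 7 (330 mg at t=36 h): 330·exp(−0.03014·12) = 229.855 mg/L
Dose 8 (400 mg at t=42 h): 400·exp(−0.03014·6) = 333.834 mg/L
C(48) = 94.151 + 19.742 + 165.584 + 119.447 + 36.387 + 203.460 + 229.855 + 333.834 = 1202.460 mg/L

1202.460 mg/L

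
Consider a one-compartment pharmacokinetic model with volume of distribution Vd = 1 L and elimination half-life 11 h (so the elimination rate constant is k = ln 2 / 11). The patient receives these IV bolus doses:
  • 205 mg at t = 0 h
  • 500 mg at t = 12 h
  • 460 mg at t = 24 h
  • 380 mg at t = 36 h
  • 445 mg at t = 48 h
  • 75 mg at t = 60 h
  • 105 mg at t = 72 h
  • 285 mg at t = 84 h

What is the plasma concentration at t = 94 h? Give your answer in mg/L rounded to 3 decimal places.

k = ln 2 / 11 = 0.06301 per h
Dose 1 (205 mg at t=0 h): 205·exp(−0.06301·94) = 0.549 mg/L
Dose 2 (500 mg at t=12 h): 500·exp(−0.06301·82) = 2.851 mg/L
Dose 3 (460 mg at t=24 h): 460·exp(−0.06301·70) = 5.586 mg/L
Dose 4 (380 mg at t=36 h): 380·exp(−0.06301·58) = 9.830 mg/L
Dose 5 (445 mg at t=48 h): 445·exp(−0.06301·46) = 24.519 mg/L
Dose 6 (75 mg at t=60 h): 75·exp(−0.06301·34) = 8.802 mg/L
Dose 7 (105 mg at t=72 h): 105·exp(−0.06301·22) = 26.250 mg/L
Dose 8 (285 mg at t=84 h): 285·exp(−0.06301·10) = 151.768 mg/L
C(94) = 0.549 + 2.851 + 5.586 + 9.830 + 24.519 + 8.802 + 26.250 + 151.768 = 230.155 mg/L

230.155 mg/L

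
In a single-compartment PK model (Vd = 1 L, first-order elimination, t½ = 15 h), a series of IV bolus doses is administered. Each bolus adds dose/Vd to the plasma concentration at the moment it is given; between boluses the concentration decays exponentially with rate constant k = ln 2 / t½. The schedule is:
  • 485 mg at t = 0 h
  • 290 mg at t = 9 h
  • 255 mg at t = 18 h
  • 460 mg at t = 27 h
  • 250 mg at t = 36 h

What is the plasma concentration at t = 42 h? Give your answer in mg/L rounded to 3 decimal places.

636.338 mg/L

k = ln 2 / 15 = 0.04621 per h
Dose 1 (485 mg at t=0 h): 485·exp(−0.04621·42) = 69.640 mg/L
Dose 2 (290 mg at t=9 h): 290·exp(−0.04621·33) = 63.115 mg/L
Dose 3 (255 mg at t=18 h): 255·exp(−0.04621·24) = 84.119 mg/L
Dose 4 (460 mg at t=27 h): 460·exp(−0.04621·15) = 230.000 mg/L
Dose 5 (250 mg at t=36 h): 250·exp(−0.04621·6) = 189.465 mg/L
C(42) = 69.640 + 63.115 + 84.119 + 230.000 + 189.465 = 636.338 mg/L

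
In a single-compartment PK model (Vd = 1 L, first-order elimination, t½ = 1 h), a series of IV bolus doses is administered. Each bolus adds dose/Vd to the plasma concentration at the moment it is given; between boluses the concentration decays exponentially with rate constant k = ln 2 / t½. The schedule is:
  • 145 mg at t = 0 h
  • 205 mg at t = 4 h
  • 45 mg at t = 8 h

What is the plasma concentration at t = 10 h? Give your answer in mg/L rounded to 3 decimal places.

14.595 mg/L

k = ln 2 / 1 = 0.69315 per h
Dose 1 (145 mg at t=0 h): 145·exp(−0.69315·10) = 0.142 mg/L
Dose 2 (205 mg at t=4 h): 205·exp(−0.69315·6) = 3.203 mg/L
Dose 3 (45 mg at t=8 h): 45·exp(−0.69315·2) = 11.250 mg/L
C(10) = 0.142 + 3.203 + 11.250 = 14.595 mg/L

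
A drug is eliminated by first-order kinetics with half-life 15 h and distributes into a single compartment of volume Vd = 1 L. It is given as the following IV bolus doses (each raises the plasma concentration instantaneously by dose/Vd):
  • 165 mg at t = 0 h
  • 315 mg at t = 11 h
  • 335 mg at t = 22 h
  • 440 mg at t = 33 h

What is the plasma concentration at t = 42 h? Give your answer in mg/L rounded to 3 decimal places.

k = ln 2 / 15 = 0.04621 per h
Dose 1 (165 mg at t=0 h): 165·exp(−0.04621·42) = 23.692 mg/L
Dose 2 (315 mg at t=11 h): 315·exp(−0.04621·31) = 75.194 mg/L
Dose 3 (335 mg at t=22 h): 335·exp(−0.04621·20) = 132.945 mg/L
Dose 4 (440 mg at t=33 h): 440·exp(−0.04621·9) = 290.292 mg/L
C(42) = 23.692 + 75.194 + 132.945 + 290.292 = 522.122 mg/L

522.122 mg/L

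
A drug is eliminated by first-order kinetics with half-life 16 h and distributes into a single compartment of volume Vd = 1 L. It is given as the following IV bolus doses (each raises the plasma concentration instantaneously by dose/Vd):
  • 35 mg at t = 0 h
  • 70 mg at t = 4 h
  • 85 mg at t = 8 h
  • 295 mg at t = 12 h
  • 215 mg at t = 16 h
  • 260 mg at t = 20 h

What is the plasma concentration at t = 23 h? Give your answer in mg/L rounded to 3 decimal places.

k = ln 2 / 16 = 0.04332 per h
Dose 1 (35 mg at t=0 h): 35·exp(−0.04332·23) = 12.922 mg/L
Dose 2 (70 mg at t=4 h): 70·exp(−0.04332·19) = 30.734 mg/L
Dose 3 (85 mg at t=8 h): 85·exp(−0.04332·15) = 44.382 mg/L
Dose 4 (295 mg at t=12 h): 295·exp(−0.04332·11) = 183.174 mg/L
Dose 5 (215 mg at t=16 h): 215·exp(−0.04332·7) = 158.759 mg/L
Dose 6 (260 mg at t=20 h): 260·exp(−0.04332·3) = 228.313 mg/L
C(23) = 12.922 + 30.734 + 44.382 + 183.174 + 158.759 + 228.313 = 658.284 mg/L

658.284 mg/L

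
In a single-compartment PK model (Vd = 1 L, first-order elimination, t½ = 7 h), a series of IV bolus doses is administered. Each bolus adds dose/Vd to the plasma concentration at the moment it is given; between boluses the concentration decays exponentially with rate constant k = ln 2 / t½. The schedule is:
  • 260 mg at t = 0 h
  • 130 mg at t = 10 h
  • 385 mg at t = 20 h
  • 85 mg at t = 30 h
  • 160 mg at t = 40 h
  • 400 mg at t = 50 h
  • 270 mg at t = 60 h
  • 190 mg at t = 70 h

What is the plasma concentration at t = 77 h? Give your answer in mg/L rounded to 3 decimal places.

k = ln 2 / 7 = 0.09902 per h
Dose 1 (260 mg at t=0 h): 260·exp(−0.09902·77) = 0.127 mg/L
Dose 2 (130 mg at t=10 h): 130·exp(−0.09902·67) = 0.171 mg/L
Dose 3 (385 mg at t=20 h): 385·exp(−0.09902·57) = 1.362 mg/L
Dose 4 (85 mg at t=30 h): 85·exp(−0.09902·47) = 0.810 mg/L
Dose 5 (160 mg at t=40 h): 160·exp(−0.09902·37) = 4.102 mg/L
Dose 6 (400 mg at t=50 h): 400·exp(−0.09902·27) = 27.602 mg/L
Dose 7 (270 mg at t=60 h): 270·exp(−0.09902·17) = 50.152 mg/L
Dose 8 (190 mg at t=70 h): 190·exp(−0.09902·7) = 95.000 mg/L
C(77) = 0.127 + 0.171 + 1.362 + 0.810 + 4.102 + 27.602 + 50.152 + 95.000 = 179.326 mg/L

179.326 mg/L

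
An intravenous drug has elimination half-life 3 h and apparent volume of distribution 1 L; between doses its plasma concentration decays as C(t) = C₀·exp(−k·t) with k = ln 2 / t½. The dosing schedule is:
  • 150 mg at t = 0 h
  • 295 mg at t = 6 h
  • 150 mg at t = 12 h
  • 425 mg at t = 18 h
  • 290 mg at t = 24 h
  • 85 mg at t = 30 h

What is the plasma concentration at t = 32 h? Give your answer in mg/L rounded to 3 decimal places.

118.247 mg/L

k = ln 2 / 3 = 0.23105 per h
Dose 1 (150 mg at t=0 h): 150·exp(−0.23105·32) = 0.092 mg/L
Dose 2 (295 mg at t=6 h): 295·exp(−0.23105·26) = 0.726 mg/L
Dose 3 (150 mg at t=12 h): 150·exp(−0.23105·20) = 1.476 mg/L
Dose 4 (425 mg at t=18 h): 425·exp(−0.23105·14) = 16.733 mg/L
Dose 5 (290 mg at t=24 h): 290·exp(−0.23105·8) = 45.672 mg/L
Dose 6 (85 mg at t=30 h): 85·exp(−0.23105·2) = 53.547 mg/L
C(32) = 0.092 + 0.726 + 1.476 + 16.733 + 45.672 + 53.547 = 118.247 mg/L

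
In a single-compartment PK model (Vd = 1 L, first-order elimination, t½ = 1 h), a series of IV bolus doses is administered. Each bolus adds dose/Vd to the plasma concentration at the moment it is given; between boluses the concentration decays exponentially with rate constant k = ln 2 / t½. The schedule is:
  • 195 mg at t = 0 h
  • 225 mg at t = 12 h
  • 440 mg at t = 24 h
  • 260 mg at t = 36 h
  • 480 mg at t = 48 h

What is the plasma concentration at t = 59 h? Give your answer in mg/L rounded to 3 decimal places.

k = ln 2 / 1 = 0.69315 per h
Dose 1 (195 mg at t=0 h): 195·exp(−0.69315·59) = 0.000 mg/L
Dose 2 (225 mg at t=12 h): 225·exp(−0.69315·47) = 0.000 mg/L
Dose 3 (440 mg at t=24 h): 440·exp(−0.69315·35) = 0.000 mg/L
Dose 4 (260 mg at t=36 h): 260·exp(−0.69315·23) = 0.000 mg/L
Dose 5 (480 mg at t=48 h): 480·exp(−0.69315·11) = 0.234 mg/L
C(59) = 0.000 + 0.000 + 0.000 + 0.000 + 0.234 = 0.234 mg/L

0.234 mg/L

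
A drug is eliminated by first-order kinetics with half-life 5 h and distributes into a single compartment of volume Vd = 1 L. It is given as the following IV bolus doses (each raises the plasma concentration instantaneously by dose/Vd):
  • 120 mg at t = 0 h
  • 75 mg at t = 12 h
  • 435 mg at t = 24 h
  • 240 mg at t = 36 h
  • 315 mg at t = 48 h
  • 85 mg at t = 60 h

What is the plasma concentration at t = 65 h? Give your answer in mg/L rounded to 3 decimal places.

k = ln 2 / 5 = 0.13863 per h
Dose 1 (120 mg at t=0 h): 120·exp(−0.13863·65) = 0.015 mg/L
Dose 2 (75 mg at t=12 h): 75·exp(−0.13863·53) = 0.048 mg/L
Dose 3 (435 mg at t=24 h): 435·exp(−0.13863·41) = 1.479 mg/L
Dose 4 (240 mg at t=36 h): 240·exp(−0.13863·29) = 4.308 mg/L
Dose 5 (315 mg at t=48 h): 315·exp(−0.13863·17) = 29.841 mg/L
Dose 6 (85 mg at t=60 h): 85·exp(−0.13863·5) = 42.500 mg/L
C(65) = 0.015 + 0.048 + 1.479 + 4.308 + 29.841 + 42.500 = 78.191 mg/L

78.191 mg/L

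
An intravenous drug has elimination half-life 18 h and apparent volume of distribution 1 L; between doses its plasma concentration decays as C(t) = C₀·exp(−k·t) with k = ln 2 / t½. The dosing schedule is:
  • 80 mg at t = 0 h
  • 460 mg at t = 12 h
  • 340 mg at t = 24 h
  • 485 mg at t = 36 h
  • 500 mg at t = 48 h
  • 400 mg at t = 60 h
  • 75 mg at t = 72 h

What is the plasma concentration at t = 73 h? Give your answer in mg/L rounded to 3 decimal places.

722.480 mg/L

k = ln 2 / 18 = 0.03851 per h
Dose 1 (80 mg at t=0 h): 80·exp(−0.03851·73) = 4.811 mg/L
Dose 2 (460 mg at t=12 h): 460·exp(−0.03851·61) = 43.914 mg/L
Dose 3 (340 mg at t=24 h): 340·exp(−0.03851·49) = 51.524 mg/L
Dose 4 (485 mg at t=36 h): 485·exp(−0.03851·37) = 116.670 mg/L
Dose 5 (500 mg at t=48 h): 500·exp(−0.03851·25) = 190.929 mg/L
Dose 6 (400 mg at t=60 h): 400·exp(−0.03851·13) = 242.465 mg/L
Dose 7 (75 mg at t=72 h): 75·exp(−0.03851·1) = 72.167 mg/L
C(73) = 4.811 + 43.914 + 51.524 + 116.670 + 190.929 + 242.465 + 72.167 = 722.480 mg/L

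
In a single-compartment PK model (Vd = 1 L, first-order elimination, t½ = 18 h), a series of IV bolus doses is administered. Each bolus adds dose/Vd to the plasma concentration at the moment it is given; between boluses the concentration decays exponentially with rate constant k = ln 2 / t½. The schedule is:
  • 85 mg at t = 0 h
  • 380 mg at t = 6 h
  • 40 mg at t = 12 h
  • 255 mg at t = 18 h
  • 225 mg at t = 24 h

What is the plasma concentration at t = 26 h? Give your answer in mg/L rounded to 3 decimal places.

k = ln 2 / 18 = 0.03851 per h
Dose 1 (85 mg at t=0 h): 85·exp(−0.03851·26) = 31.232 mg/L
Dose 2 (380 mg at t=6 h): 380·exp(−0.03851·20) = 175.916 mg/L
Dose 3 (40 mg at t=12 h): 40·exp(−0.03851·14) = 23.331 mg/L
Dose 4 (255 mg at t=18 h): 255·exp(−0.03851·8) = 187.391 mg/L
Dose 5 (225 mg at t=24 h): 225·exp(−0.03851·2) = 208.322 mg/L
C(26) = 31.232 + 175.916 + 23.331 + 187.391 + 208.322 = 626.192 mg/L

626.192 mg/L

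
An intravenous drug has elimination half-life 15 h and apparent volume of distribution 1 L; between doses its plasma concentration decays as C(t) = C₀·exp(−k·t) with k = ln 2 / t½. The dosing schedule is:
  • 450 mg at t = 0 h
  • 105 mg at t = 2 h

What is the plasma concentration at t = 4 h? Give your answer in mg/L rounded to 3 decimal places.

469.788 mg/L

k = ln 2 / 15 = 0.04621 per h
Dose 1 (450 mg at t=0 h): 450·exp(−0.04621·4) = 374.057 mg/L
Dose 2 (105 mg at t=2 h): 105·exp(−0.04621·2) = 95.731 mg/L
C(4) = 374.057 + 95.731 = 469.788 mg/L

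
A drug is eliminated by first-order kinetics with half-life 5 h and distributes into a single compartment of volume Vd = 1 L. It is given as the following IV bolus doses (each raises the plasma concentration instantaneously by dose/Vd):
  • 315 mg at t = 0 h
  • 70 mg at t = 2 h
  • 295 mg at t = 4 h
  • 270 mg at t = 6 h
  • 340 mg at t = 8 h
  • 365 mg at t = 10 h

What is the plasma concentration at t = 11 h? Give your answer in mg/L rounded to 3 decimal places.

k = ln 2 / 5 = 0.13863 per h
Dose 1 (315 mg at t=0 h): 315·exp(−0.13863·11) = 68.556 mg/L
Dose 2 (70 mg at t=2 h): 70·exp(−0.13863·9) = 20.102 mg/L
Dose 3 (295 mg at t=4 h): 295·exp(−0.13863·7) = 111.784 mg/L
Dose 4 (270 mg at t=6 h): 270·exp(−0.13863·5) = 135.000 mg/L
Dose 5 (340 mg at t=8 h): 340·exp(−0.13863·3) = 224.316 mg/L
Dose 6 (365 mg at t=10 h): 365·exp(−0.13863·1) = 317.751 mg/L
C(11) = 68.556 + 20.102 + 111.784 + 135.000 + 224.316 + 317.751 = 877.509 mg/L

877.509 mg/L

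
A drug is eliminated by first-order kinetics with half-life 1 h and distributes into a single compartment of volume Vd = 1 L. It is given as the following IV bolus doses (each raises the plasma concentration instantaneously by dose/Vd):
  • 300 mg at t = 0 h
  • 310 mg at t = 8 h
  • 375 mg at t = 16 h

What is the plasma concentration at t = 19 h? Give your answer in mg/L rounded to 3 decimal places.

k = ln 2 / 1 = 0.69315 per h
Dose 1 (300 mg at t=0 h): 300·exp(−0.69315·19) = 0.001 mg/L
Dose 2 (310 mg at t=8 h): 310·exp(−0.69315·11) = 0.151 mg/L
Dose 3 (375 mg at t=16 h): 375·exp(−0.69315·3) = 46.875 mg/L
C(19) = 0.001 + 0.151 + 46.875 = 47.027 mg/L

47.027 mg/L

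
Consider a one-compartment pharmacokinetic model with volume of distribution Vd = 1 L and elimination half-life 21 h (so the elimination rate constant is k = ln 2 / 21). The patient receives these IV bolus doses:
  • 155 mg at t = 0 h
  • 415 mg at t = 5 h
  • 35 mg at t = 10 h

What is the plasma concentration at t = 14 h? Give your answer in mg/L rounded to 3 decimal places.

k = ln 2 / 21 = 0.03301 per h
Dose 1 (155 mg at t=0 h): 155·exp(−0.03301·14) = 97.644 mg/L
Dose 2 (415 mg at t=5 h): 415·exp(−0.03301·9) = 308.344 mg/L
Dose 3 (35 mg at t=10 h): 35·exp(−0.03301·4) = 30.671 mg/L
C(14) = 97.644 + 308.344 + 30.671 = 436.659 mg/L

436.659 mg/L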